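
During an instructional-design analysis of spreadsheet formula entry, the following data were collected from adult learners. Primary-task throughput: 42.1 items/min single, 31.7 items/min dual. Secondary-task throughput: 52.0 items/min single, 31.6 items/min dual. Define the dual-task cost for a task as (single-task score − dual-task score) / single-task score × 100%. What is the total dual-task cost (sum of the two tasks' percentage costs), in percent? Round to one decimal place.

Primary cost = (42.1 − 31.7) / 42.1 × 100% = 24.7031%.
Secondary cost = (52.0 − 31.6) / 52.0 × 100% = 39.2308%.
Total = 24.7031% + 39.2308% = 63.9339% ≈ 63.9%.

63.9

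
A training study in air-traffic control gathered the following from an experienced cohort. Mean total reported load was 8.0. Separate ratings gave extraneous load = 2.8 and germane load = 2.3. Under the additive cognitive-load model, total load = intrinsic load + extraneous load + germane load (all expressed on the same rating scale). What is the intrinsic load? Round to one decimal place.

intrinsic load = total − extraneous − germane
             = 8.0 − 2.8 − 2.3 = 2.9.

2.9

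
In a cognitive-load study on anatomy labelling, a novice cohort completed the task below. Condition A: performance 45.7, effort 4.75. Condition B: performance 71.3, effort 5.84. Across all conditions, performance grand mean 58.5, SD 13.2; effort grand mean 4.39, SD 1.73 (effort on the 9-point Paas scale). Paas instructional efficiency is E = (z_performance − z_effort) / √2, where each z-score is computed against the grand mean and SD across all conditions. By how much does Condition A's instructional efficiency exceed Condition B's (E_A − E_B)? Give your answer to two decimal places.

Condition A: z_P = (45.7 − 58.5)/13.2 = -0.9697; z_E = (4.75 − 4.39)/1.73 = 0.2081; E_A = (-0.9697 − 0.2081)/√2 = -0.8328.
Condition B: z_P = (71.3 − 58.5)/13.2 = 0.9697; z_E = (5.84 − 4.39)/1.73 = 0.8382; E_B = (0.9697 − 0.8382)/√2 = 0.0930.
E_A − E_B = -0.8328 − 0.0930 = -0.9258 ≈ -0.93.

-0.93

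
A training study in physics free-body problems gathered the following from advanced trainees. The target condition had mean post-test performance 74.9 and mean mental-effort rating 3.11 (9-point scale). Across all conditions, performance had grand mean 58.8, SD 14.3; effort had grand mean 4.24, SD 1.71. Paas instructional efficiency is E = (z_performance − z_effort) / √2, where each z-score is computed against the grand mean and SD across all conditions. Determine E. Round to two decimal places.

1.26

z_performance = (74.9 − 58.8) / 14.3 = 16.1000 / 14.3 = 1.1259.
z_effort = (3.11 − 4.24) / 1.71 = -1.1300 / 1.71 = -0.6608.
z_P − z_E = 1.1259 − (-0.6608) = 1.7867.
E = 1.7867 / √2 = 1.7867 / 1.41421 = 1.2634 ≈ 1.26.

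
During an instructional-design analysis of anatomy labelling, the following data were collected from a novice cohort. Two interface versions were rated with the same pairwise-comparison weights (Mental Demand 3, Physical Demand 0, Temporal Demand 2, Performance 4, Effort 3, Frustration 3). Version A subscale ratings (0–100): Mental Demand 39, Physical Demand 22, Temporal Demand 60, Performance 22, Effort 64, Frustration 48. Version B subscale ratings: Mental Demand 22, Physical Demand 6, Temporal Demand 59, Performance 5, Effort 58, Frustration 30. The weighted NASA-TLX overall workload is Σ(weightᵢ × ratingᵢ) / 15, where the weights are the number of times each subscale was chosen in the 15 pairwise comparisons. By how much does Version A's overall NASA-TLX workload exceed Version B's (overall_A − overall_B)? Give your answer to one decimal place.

Version A weighted sum = 3·39 + 0·22 + 2·60 + 4·22 + 3·64 + 3·48 = 117 + 0 + 120 + 88 + 192 + 144 = 661; overall_A = 661/15 = 44.0667.
Version B weighted sum = 3·22 + 0·6 + 2·59 + 4·5 + 3·58 + 3·30 = 66 + 0 + 118 + 20 + 174 + 90 = 468; overall_B = 468/15 = 31.2000.
Difference = 44.0667 − 31.2000 = 12.8667 ≈ 12.9.

12.9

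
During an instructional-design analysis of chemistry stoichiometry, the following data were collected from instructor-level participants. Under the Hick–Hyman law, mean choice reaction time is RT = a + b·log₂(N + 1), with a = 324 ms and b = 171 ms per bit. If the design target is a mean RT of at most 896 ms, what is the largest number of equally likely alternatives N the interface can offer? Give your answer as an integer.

9

Set 324 + 171·log₂(N + 1) ≤ 896.
log₂(N + 1) ≤ (896 − 324) / 171 = 3.3450.
N + 1 ≤ 2^3.3450 = 10.1612.
N ≤ 9.1612, so the largest integer N is 9.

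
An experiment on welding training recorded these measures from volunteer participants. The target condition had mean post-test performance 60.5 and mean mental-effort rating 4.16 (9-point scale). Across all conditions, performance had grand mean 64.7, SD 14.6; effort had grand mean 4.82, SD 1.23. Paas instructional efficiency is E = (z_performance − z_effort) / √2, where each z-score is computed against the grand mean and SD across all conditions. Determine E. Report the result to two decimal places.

0.18

z_performance = (60.5 − 64.7) / 14.6 = -4.2000 / 14.6 = -0.2877.
z_effort = (4.16 − 4.82) / 1.23 = -0.6600 / 1.23 = -0.5366.
z_P − z_E = -0.2877 − (-0.5366) = 0.2489.
E = 0.2489 / √2 = 0.2489 / 1.41421 = 0.1760 ≈ 0.18.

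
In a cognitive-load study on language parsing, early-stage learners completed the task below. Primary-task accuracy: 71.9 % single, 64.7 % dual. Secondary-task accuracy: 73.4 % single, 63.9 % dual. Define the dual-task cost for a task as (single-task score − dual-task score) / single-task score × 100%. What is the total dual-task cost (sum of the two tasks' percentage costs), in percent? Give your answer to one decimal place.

Primary cost = (71.9 − 64.7) / 71.9 × 100% = 10.0139%.
Secondary cost = (73.4 − 63.9) / 73.4 × 100% = 12.9428%.
Total = 10.0139% + 12.9428% = 22.9567% ≈ 23.0%.

23.0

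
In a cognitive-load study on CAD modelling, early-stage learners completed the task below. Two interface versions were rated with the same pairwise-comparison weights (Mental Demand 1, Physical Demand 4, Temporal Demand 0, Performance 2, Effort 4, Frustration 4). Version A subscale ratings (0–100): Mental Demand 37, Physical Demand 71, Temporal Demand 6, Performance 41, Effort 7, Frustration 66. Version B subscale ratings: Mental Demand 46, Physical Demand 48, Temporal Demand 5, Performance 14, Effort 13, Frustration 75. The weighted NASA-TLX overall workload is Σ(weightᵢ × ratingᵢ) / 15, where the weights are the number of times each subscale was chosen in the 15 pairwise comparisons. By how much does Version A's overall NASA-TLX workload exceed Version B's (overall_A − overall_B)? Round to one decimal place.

5.1

Version A weighted sum = 1·37 + 4·71 + 0·6 + 2·41 + 4·7 + 4·66 = 37 + 284 + 0 + 82 + 28 + 264 = 695; overall_A = 695/15 = 46.3333.
Version B weighted sum = 1·46 + 4·48 + 0·5 + 2·14 + 4·13 + 4·75 = 46 + 192 + 0 + 28 + 52 + 300 = 618; overall_B = 618/15 = 41.2000.
Difference = 46.3333 − 41.2000 = 5.1333 ≈ 5.1.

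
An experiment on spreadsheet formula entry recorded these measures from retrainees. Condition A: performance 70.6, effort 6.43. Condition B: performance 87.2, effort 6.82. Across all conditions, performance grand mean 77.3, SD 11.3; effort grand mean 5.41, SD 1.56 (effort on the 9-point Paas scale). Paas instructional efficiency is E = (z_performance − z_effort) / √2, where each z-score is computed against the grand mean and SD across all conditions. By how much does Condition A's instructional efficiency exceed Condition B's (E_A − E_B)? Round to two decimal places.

Condition A: z_P = (70.6 − 77.3)/11.3 = -0.5929; z_E = (6.43 − 5.41)/1.56 = 0.6538; E_A = (-0.5929 − 0.6538)/√2 = -0.8816.
Condition B: z_P = (87.2 − 77.3)/11.3 = 0.8761; z_E = (6.82 − 5.41)/1.56 = 0.9038; E_B = (0.8761 − 0.9038)/√2 = -0.0196.
E_A − E_B = -0.8816 − (-0.0196) = -0.8620 ≈ -0.86.

-0.86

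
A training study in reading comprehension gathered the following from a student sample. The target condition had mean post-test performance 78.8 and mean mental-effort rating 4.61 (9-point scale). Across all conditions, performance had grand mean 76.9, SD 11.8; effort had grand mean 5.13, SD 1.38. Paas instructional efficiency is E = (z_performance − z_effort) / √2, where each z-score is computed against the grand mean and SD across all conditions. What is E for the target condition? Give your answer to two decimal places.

0.38

z_performance = (78.8 − 76.9) / 11.8 = 1.9000 / 11.8 = 0.1610.
z_effort = (4.61 − 5.13) / 1.38 = -0.5200 / 1.38 = -0.3768.
z_P − z_E = 0.1610 − (-0.3768) = 0.5378.
E = 0.5378 / √2 = 0.5378 / 1.41421 = 0.3803 ≈ 0.38.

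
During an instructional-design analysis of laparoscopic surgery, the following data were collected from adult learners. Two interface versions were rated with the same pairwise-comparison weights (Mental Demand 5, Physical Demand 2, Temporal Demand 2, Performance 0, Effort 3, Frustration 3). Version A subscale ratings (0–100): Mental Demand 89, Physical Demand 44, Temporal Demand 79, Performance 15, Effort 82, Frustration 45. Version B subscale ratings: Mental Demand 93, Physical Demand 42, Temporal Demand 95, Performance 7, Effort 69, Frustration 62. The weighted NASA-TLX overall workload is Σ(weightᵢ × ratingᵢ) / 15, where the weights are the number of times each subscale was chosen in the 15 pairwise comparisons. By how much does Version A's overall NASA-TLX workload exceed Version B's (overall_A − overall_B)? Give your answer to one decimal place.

Version A weighted sum = 5·89 + 2·44 + 2·79 + 0·15 + 3·82 + 3·45 = 445 + 88 + 158 + 0 + 246 + 135 = 1072; overall_A = 1072/15 = 71.4667.
Version B weighted sum = 5·93 + 2·42 + 2·95 + 0·7 + 3·69 + 3·62 = 465 + 84 + 190 + 0 + 207 + 186 = 1132; overall_B = 1132/15 = 75.4667.
Difference = 71.4667 − 75.4667 = -4.0000 ≈ -4.0.

-4.0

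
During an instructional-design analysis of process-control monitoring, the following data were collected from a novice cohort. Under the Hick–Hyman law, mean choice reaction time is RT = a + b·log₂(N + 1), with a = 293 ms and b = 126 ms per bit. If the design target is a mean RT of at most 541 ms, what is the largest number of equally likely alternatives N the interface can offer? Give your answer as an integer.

Set 293 + 126·log₂(N + 1) ≤ 541.
log₂(N + 1) ≤ (541 − 293) / 126 = 1.9683.
N + 1 ≤ 2^1.9683 = 3.9131.
N ≤ 2.9131, so the largest integer N is 2.

2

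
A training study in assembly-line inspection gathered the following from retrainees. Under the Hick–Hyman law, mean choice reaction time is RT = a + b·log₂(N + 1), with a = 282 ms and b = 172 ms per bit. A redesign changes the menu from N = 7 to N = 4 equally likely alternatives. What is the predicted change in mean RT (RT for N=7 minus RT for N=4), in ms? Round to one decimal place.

RT(7) = 282 + 172·log₂(8) = 282 + 172·3.0000 = 798.0000 ms.
RT(4) = 282 + 172·log₂(5) = 282 + 172·2.3219 = 681.3668 ms.
Difference = 798.0000 − 681.3668 = 116.6332 ≈ 116.6 ms.

116.6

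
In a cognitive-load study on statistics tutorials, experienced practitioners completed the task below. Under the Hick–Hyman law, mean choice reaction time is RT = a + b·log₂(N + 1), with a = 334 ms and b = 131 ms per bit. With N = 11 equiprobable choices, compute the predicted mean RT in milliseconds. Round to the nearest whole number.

log₂(11 + 1) = log₂(12) = 3.5850.
RT = 334 + 131 × 3.5850 = 334 + 469.6350 = 803.6350 ms.
≈ 804 ms.

804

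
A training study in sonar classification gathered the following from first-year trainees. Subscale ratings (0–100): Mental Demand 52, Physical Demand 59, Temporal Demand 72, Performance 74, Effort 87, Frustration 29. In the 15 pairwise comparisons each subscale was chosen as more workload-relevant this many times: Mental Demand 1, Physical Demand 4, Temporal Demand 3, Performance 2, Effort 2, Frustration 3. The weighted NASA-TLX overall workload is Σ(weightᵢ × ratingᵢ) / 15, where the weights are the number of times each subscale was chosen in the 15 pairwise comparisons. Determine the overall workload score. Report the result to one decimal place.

The tallies are the weights (they sum to 15).
Weighted sum = 1·52 + 4·59 + 3·72 + 2·74 + 2·87 + 3·29
            = 52 + 236 + 216 + 148 + 174 + 87 = 913.
Overall workload = 913 / 15 = 60.8667 ≈ 60.9.

60.9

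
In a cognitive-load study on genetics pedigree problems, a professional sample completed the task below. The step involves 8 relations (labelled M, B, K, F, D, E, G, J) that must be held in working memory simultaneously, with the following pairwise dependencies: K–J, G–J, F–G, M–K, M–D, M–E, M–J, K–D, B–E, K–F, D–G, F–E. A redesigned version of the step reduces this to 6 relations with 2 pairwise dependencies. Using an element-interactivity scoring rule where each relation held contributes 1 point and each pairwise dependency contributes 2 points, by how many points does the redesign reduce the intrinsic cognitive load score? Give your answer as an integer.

Original: 8 × 1 + 12 × 2 = 8 + 24 = 32.
Redesigned: 6 × 1 + 2 × 2 = 6 + 4 = 10.
Reduction = 32 − 10 = 22.

22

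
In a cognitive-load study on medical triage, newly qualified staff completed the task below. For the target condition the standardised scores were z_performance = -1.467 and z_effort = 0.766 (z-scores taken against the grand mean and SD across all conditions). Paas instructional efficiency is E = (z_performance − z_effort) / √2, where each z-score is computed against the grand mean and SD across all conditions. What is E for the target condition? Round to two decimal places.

z_P − z_E = -1.467 − 0.766 = -2.2330.
E = -2.2330 / √2 = -2.2330 / 1.41421 = -1.5790 ≈ -1.58.

-1.58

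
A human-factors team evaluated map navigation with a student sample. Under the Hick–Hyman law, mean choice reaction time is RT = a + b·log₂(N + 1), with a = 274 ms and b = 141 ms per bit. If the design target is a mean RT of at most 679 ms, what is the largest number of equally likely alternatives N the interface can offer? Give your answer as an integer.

6

Set 274 + 141·log₂(N + 1) ≤ 679.
log₂(N + 1) ≤ (679 − 274) / 141 = 2.8723.
N + 1 ≤ 2^2.8723 = 7.3223.
N ≤ 6.3223, so the largest integer N is 6.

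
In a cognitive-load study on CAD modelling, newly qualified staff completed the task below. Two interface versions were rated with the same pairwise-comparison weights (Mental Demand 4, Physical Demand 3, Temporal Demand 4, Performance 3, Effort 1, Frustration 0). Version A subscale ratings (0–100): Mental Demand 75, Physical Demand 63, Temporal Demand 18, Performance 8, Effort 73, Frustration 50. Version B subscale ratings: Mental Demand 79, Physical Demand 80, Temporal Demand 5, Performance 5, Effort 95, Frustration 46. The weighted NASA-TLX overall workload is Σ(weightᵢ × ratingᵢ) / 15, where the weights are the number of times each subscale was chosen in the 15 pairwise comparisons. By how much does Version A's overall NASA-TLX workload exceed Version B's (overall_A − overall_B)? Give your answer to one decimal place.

Version A weighted sum = 4·75 + 3·63 + 4·18 + 3·8 + 1·73 + 0·50 = 300 + 189 + 72 + 24 + 73 + 0 = 658; overall_A = 658/15 = 43.8667.
Version B weighted sum = 4·79 + 3·80 + 4·5 + 3·5 + 1·95 + 0·46 = 316 + 240 + 20 + 15 + 95 + 0 = 686; overall_B = 686/15 = 45.7333.
Difference = 43.8667 − 45.7333 = -1.8666 ≈ -1.9.

-1.9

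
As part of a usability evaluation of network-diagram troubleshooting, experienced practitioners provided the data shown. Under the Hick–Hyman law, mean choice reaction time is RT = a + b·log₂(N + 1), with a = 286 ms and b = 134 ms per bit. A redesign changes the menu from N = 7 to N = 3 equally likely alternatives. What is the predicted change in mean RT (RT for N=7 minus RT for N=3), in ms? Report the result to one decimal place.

RT(7) = 286 + 134·log₂(8) = 286 + 134·3.0000 = 688.0000 ms.
RT(3) = 286 + 134·log₂(4) = 286 + 134·2.0000 = 554.0000 ms.
Difference = 688.0000 − 554.0000 = 134.0000 ≈ 134.0 ms.

134.0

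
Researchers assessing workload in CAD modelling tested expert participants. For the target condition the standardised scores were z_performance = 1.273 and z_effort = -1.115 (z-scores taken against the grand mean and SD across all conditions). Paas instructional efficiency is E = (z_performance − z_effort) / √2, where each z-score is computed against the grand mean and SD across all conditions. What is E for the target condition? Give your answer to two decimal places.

1.69

z_P − z_E = 1.273 − (-1.115) = 2.3880.
E = 2.3880 / √2 = 2.3880 / 1.41421 = 1.6886 ≈ 1.69.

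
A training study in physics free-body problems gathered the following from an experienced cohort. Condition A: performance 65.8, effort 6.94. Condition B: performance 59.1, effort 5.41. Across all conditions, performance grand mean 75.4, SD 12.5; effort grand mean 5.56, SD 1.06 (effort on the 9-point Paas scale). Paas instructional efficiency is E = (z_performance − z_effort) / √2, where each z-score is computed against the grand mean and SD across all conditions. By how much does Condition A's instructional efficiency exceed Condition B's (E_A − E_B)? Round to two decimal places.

-0.64

Condition A: z_P = (65.8 − 75.4)/12.5 = -0.7680; z_E = (6.94 − 5.56)/1.06 = 1.3019; E_A = (-0.7680 − 1.3019)/√2 = -1.4636.
Condition B: z_P = (59.1 − 75.4)/12.5 = -1.3040; z_E = (5.41 − 5.56)/1.06 = -0.1415; E_B = (-1.3040 − (-0.1415))/√2 = -0.8220.
E_A − E_B = -1.4636 − (-0.8220) = -0.6416 ≈ -0.64.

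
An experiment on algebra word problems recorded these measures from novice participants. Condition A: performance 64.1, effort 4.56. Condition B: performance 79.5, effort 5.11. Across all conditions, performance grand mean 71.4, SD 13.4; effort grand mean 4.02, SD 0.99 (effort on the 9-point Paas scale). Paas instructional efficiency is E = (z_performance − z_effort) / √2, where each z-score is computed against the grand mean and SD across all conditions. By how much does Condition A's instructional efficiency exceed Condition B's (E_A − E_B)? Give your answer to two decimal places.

-0.42

Condition A: z_P = (64.1 − 71.4)/13.4 = -0.5448; z_E = (4.56 − 4.02)/0.99 = 0.5455; E_A = (-0.5448 − 0.5455)/√2 = -0.7710.
Condition B: z_P = (79.5 − 71.4)/13.4 = 0.6045; z_E = (5.11 − 4.02)/0.99 = 1.1010; E_B = (0.6045 − 1.1010)/√2 = -0.3511.
E_A − E_B = -0.7710 − (-0.3511) = -0.4199 ≈ -0.42.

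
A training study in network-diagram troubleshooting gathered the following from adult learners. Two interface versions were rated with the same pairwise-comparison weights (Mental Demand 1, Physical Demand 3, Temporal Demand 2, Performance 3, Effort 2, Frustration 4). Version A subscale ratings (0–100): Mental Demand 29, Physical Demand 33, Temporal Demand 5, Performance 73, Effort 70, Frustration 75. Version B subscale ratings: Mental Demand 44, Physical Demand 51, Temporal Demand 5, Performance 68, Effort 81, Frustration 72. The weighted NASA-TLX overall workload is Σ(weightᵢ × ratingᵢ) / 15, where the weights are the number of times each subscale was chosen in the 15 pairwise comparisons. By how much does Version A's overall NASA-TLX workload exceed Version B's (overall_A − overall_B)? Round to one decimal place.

-4.3

Version A weighted sum = 1·29 + 3·33 + 2·5 + 3·73 + 2·70 + 4·75 = 29 + 99 + 10 + 219 + 140 + 300 = 797; overall_A = 797/15 = 53.1333.
Version B weighted sum = 1·44 + 3·51 + 2·5 + 3·68 + 2·81 + 4·72 = 44 + 153 + 10 + 204 + 162 + 288 = 861; overall_B = 861/15 = 57.4000.
Difference = 53.1333 − 57.4000 = -4.2667 ≈ -4.3.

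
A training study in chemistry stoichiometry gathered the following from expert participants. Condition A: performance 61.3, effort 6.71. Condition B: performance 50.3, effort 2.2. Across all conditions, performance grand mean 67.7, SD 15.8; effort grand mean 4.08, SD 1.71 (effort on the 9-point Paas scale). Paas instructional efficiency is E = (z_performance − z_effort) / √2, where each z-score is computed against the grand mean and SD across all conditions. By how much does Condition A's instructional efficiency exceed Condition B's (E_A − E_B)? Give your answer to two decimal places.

Condition A: z_P = (61.3 − 67.7)/15.8 = -0.4051; z_E = (6.71 − 4.08)/1.71 = 1.5380; E_A = (-0.4051 − 1.5380)/√2 = -1.3740.
Condition B: z_P = (50.3 − 67.7)/15.8 = -1.1013; z_E = (2.2 − 4.08)/1.71 = -1.0994; E_B = (-1.1013 − (-1.0994))/√2 = -0.0013.
E_A − E_B = -1.3740 − (-0.0013) = -1.3727 ≈ -1.37.

-1.37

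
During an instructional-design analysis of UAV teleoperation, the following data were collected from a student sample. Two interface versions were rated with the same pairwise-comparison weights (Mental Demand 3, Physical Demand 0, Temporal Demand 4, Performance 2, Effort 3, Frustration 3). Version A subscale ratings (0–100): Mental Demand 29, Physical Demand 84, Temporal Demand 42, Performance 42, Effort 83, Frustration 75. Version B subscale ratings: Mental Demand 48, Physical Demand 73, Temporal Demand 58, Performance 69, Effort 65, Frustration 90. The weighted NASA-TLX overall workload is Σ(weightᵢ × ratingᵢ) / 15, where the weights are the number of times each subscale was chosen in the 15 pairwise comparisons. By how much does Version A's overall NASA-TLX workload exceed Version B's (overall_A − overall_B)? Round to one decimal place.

-11.1

Version A weighted sum = 3·29 + 0·84 + 4·42 + 2·42 + 3·83 + 3·75 = 87 + 0 + 168 + 84 + 249 + 225 = 813; overall_A = 813/15 = 54.2000.
Version B weighted sum = 3·48 + 0·73 + 4·58 + 2·69 + 3·65 + 3·90 = 144 + 0 + 232 + 138 + 195 + 270 = 979; overall_B = 979/15 = 65.2667.
Difference = 54.2000 − 65.2667 = -11.0667 ≈ -11.1.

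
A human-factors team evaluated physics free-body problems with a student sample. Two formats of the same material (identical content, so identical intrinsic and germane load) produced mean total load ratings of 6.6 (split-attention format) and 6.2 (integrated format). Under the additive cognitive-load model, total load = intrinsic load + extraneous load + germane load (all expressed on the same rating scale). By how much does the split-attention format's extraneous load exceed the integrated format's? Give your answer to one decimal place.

0.4

Intrinsic and germane load are equal across formats, so the difference in total load equals the difference in extraneous load.
Extraneous-load difference = 6.6 − 6.2 = 0.4.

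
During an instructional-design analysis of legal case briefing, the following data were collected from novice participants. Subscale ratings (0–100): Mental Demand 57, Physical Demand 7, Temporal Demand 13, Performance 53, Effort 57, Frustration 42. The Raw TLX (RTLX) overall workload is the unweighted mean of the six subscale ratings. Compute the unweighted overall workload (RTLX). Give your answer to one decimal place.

Sum of ratings = 57 + 7 + 13 + 53 + 57 + 42 = 229.
RTLX = 229 / 6 = 38.1667 ≈ 38.2.

38.2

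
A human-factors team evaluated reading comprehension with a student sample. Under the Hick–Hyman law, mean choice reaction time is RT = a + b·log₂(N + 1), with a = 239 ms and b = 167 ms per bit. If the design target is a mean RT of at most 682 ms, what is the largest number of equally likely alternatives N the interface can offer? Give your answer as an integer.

5

Set 239 + 167·log₂(N + 1) ≤ 682.
log₂(N + 1) ≤ (682 − 239) / 167 = 2.6527.
N + 1 ≤ 2^2.6527 = 6.2884.
N ≤ 5.2884, so the largest integer N is 5.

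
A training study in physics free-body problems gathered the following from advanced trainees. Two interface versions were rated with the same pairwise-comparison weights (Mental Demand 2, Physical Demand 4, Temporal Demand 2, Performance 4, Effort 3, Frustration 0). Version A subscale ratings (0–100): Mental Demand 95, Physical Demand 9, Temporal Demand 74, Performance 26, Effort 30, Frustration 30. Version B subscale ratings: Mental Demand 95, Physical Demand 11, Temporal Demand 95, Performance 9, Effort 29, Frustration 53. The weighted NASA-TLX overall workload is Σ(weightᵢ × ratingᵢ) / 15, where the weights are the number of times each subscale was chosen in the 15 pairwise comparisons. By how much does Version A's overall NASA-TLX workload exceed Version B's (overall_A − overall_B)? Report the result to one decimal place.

Version A weighted sum = 2·95 + 4·9 + 2·74 + 4·26 + 3·30 + 0·30 = 190 + 36 + 148 + 104 + 90 + 0 = 568; overall_A = 568/15 = 37.8667.
Version B weighted sum = 2·95 + 4·11 + 2·95 + 4·9 + 3·29 + 0·53 = 190 + 44 + 190 + 36 + 87 + 0 = 547; overall_B = 547/15 = 36.4667.
Difference = 37.8667 − 36.4667 = 1.4000 ≈ 1.4.

1.4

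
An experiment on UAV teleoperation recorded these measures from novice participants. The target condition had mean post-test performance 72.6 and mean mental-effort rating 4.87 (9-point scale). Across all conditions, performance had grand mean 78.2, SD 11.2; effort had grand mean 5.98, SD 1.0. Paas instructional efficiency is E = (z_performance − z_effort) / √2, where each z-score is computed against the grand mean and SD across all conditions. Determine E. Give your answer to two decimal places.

z_performance = (72.6 − 78.2) / 11.2 = -5.6000 / 11.2 = -0.5000.
z_effort = (4.87 − 5.98) / 1.0 = -1.1100 / 1.0 = -1.1100.
z_P − z_E = -0.5000 − (-1.1100) = 0.6100.
E = 0.6100 / √2 = 0.6100 / 1.41421 = 0.4313 ≈ 0.43.

0.43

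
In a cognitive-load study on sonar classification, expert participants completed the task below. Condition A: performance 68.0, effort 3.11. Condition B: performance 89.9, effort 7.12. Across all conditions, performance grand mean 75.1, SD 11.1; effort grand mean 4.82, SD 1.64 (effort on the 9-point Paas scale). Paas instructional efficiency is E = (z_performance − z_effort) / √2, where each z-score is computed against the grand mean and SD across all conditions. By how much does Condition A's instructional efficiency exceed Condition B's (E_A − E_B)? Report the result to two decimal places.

Condition A: z_P = (68.0 − 75.1)/11.1 = -0.6396; z_E = (3.11 − 4.82)/1.64 = -1.0427; E_A = (-0.6396 − (-1.0427))/√2 = 0.2850.
Condition B: z_P = (89.9 − 75.1)/11.1 = 1.3333; z_E = (7.12 − 4.82)/1.64 = 1.4024; E_B = (1.3333 − 1.4024)/√2 = -0.0489.
E_A − E_B = 0.2850 − (-0.0489) = 0.3339 ≈ 0.33.

0.33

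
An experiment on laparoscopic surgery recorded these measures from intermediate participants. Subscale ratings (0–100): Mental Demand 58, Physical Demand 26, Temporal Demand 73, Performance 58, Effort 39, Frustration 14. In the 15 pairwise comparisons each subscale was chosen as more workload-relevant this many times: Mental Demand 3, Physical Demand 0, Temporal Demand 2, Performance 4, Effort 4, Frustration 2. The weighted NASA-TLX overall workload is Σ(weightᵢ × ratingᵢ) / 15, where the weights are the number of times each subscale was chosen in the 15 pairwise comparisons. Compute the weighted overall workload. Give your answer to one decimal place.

The tallies are the weights (they sum to 15).
Weighted sum = 3·58 + 0·26 + 2·73 + 4·58 + 4·39 + 2·14
            = 174 + 0 + 146 + 232 + 156 + 28 = 736.
Overall workload = 736 / 15 = 49.0667 ≈ 49.1.

49.1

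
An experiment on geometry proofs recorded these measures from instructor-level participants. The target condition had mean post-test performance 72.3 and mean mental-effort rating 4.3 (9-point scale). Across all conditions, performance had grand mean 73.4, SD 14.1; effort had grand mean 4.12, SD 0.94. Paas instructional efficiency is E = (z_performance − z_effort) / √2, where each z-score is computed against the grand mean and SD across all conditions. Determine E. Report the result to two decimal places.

z_performance = (72.3 − 73.4) / 14.1 = -1.1000 / 14.1 = -0.0780.
z_effort = (4.3 − 4.12) / 0.94 = 0.1800 / 0.94 = 0.1915.
z_P − z_E = -0.0780 − 0.1915 = -0.2695.
E = -0.2695 / √2 = -0.2695 / 1.41421 = -0.1906 ≈ -0.19.

-0.19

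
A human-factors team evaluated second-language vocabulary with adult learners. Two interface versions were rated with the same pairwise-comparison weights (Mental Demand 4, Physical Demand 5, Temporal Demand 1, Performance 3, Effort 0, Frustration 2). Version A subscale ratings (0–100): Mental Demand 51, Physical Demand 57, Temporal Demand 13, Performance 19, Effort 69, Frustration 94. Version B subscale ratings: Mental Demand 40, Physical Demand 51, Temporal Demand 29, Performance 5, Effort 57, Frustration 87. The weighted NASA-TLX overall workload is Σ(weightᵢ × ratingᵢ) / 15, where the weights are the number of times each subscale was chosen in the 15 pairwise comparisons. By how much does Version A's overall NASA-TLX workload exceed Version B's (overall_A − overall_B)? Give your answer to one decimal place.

Version A weighted sum = 4·51 + 5·57 + 1·13 + 3·19 + 0·69 + 2·94 = 204 + 285 + 13 + 57 + 0 + 188 = 747; overall_A = 747/15 = 49.8000.
Version B weighted sum = 4·40 + 5·51 + 1·29 + 3·5 + 0·57 + 2·87 = 160 + 255 + 29 + 15 + 0 + 174 = 633; overall_B = 633/15 = 42.2000.
Difference = 49.8000 − 42.2000 = 7.6000 ≈ 7.6.

7.6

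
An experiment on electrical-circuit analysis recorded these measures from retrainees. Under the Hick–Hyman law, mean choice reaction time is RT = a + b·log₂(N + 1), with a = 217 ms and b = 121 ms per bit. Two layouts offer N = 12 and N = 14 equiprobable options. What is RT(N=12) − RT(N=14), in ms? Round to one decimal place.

RT(12) = 217 + 121·log₂(13) = 217 + 121·3.7004 = 664.7484 ms.
RT(14) = 217 + 121·log₂(15) = 217 + 121·3.9069 = 689.7349 ms.
Difference = 664.7484 − 689.7349 = -24.9865 ≈ -25.0 ms.

-25.0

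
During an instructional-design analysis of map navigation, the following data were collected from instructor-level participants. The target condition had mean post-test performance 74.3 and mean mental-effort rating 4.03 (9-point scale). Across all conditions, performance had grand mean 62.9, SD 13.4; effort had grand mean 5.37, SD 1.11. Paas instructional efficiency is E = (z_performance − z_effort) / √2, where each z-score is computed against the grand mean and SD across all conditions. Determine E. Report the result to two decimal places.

1.46

z_performance = (74.3 − 62.9) / 13.4 = 11.4000 / 13.4 = 0.8507.
z_effort = (4.03 − 5.37) / 1.11 = -1.3400 / 1.11 = -1.2072.
z_P − z_E = 0.8507 − (-1.2072) = 2.0579.
E = 2.0579 / √2 = 2.0579 / 1.41421 = 1.4552 ≈ 1.46.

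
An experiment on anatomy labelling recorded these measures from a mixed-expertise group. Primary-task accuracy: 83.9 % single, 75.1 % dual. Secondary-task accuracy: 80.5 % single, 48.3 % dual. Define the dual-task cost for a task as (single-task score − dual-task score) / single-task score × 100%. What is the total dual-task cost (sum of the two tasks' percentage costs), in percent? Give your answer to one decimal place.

Primary cost = (83.9 − 75.1) / 83.9 × 100% = 10.4887%.
Secondary cost = (80.5 − 48.3) / 80.5 × 100% = 40.0000%.
Total = 10.4887% + 40.0000% = 50.4887% ≈ 50.5%.

50.5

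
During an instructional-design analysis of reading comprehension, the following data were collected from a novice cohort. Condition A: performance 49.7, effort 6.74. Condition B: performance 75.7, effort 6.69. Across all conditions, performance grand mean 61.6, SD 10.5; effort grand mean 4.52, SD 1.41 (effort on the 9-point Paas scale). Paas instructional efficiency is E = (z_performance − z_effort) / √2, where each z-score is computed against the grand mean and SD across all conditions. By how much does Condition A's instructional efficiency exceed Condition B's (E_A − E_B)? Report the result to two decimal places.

-1.78

Condition A: z_P = (49.7 − 61.6)/10.5 = -1.1333; z_E = (6.74 − 4.52)/1.41 = 1.5745; E_A = (-1.1333 − 1.5745)/√2 = -1.9147.
Condition B: z_P = (75.7 − 61.6)/10.5 = 1.3429; z_E = (6.69 − 4.52)/1.41 = 1.5390; E_B = (1.3429 − 1.5390)/√2 = -0.1387.
E_A − E_B = -1.9147 − (-0.1387) = -1.7760 ≈ -1.78.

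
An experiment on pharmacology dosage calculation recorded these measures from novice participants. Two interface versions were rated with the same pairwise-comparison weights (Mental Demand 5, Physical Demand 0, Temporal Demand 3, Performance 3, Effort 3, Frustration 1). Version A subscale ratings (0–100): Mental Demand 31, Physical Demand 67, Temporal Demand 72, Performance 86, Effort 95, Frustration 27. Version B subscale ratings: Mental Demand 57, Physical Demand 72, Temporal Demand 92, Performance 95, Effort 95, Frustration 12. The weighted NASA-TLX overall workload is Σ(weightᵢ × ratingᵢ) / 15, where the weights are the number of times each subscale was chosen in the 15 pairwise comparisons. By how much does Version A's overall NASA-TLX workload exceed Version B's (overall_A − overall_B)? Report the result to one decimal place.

Version A weighted sum = 5·31 + 0·67 + 3·72 + 3·86 + 3·95 + 1·27 = 155 + 0 + 216 + 258 + 285 + 27 = 941; overall_A = 941/15 = 62.7333.
Version B weighted sum = 5·57 + 0·72 + 3·92 + 3·95 + 3·95 + 1·12 = 285 + 0 + 276 + 285 + 285 + 12 = 1143; overall_B = 1143/15 = 76.2000.
Difference = 62.7333 − 76.2000 = -13.4667 ≈ -13.5.

-13.5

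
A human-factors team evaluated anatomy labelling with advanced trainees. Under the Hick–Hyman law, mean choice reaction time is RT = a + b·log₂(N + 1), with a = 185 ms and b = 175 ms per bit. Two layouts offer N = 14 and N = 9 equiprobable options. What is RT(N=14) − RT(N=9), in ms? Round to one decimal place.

102.4

RT(14) = 185 + 175·log₂(15) = 185 + 175·3.9069 = 868.7075 ms.
RT(9) = 185 + 175·log₂(10) = 185 + 175·3.3219 = 766.3325 ms.
Difference = 868.7075 − 766.3325 = 102.3750 ≈ 102.4 ms.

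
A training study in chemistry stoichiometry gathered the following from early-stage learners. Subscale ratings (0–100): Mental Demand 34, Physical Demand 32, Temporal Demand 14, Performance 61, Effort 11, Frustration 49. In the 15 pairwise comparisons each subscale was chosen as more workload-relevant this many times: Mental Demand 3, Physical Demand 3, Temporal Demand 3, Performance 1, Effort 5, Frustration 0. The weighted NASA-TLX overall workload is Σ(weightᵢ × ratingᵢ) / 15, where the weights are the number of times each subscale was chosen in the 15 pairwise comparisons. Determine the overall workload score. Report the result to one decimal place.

The tallies are the weights (they sum to 15).
Weighted sum = 3·34 + 3·32 + 3·14 + 1·61 + 5·11 + 0·49
            = 102 + 96 + 42 + 61 + 55 + 0 = 356.
Overall workload = 356 / 15 = 23.7333 ≈ 23.7.

23.7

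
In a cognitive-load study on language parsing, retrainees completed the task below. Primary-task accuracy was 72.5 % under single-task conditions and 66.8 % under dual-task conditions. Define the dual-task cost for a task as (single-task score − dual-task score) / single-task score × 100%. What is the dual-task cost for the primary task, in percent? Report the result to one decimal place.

Cost = (72.5 − 66.8) / 72.5 × 100%
     = 5.7000 / 72.5 × 100% = 7.8621%.
≈ 7.9%.

7.9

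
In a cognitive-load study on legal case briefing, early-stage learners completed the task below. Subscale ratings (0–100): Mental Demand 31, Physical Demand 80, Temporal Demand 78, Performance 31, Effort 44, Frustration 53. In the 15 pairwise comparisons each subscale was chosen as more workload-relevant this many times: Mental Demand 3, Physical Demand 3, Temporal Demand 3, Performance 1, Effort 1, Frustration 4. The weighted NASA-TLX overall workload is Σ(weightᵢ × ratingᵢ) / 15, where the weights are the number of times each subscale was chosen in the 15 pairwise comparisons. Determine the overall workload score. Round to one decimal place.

The tallies are the weights (they sum to 15).
Weighted sum = 3·31 + 3·80 + 3·78 + 1·31 + 1·44 + 4·53
            = 93 + 240 + 234 + 31 + 44 + 212 = 854.
Overall workload = 854 / 15 = 56.9333 ≈ 56.9.

56.9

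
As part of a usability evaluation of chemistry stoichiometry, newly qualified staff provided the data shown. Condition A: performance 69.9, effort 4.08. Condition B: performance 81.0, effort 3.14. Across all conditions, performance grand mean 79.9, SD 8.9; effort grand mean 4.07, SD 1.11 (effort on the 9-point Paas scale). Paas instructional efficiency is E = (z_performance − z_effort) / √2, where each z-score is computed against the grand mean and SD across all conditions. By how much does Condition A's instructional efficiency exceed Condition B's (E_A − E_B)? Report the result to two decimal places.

Condition A: z_P = (69.9 − 79.9)/8.9 = -1.1236; z_E = (4.08 − 4.07)/1.11 = 0.0090; E_A = (-1.1236 − 0.0090)/√2 = -0.8009.
Condition B: z_P = (81.0 − 79.9)/8.9 = 0.1236; z_E = (3.14 − 4.07)/1.11 = -0.8378; E_B = (0.1236 − (-0.8378))/√2 = 0.6798.
E_A − E_B = -0.8009 − 0.6798 = -1.4807 ≈ -1.48.

-1.48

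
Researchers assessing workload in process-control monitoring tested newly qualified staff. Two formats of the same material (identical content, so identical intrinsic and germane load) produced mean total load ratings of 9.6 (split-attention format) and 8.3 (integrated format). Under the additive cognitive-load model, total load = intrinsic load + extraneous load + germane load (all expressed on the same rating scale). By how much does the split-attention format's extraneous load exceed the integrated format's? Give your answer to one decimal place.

1.3

Intrinsic and germane load are equal across formats, so the difference in total load equals the difference in extraneous load.
Extraneous-load difference = 9.6 − 8.3 = 1.3.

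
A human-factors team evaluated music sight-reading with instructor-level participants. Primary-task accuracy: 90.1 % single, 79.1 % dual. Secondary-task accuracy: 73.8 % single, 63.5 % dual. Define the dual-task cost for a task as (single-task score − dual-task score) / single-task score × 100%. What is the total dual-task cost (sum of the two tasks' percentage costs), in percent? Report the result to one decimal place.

26.2

Primary cost = (90.1 − 79.1) / 90.1 × 100% = 12.2087%.
Secondary cost = (73.8 − 63.5) / 73.8 × 100% = 13.9566%.
Total = 12.2087% + 13.9566% = 26.1653% ≈ 26.2%.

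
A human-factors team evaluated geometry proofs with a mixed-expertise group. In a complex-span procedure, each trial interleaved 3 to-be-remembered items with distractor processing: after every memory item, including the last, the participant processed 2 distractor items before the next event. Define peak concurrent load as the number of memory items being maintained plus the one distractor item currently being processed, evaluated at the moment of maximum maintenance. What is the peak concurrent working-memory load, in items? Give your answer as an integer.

Maintenance is greatest during the distractor(s) after memory item 3: all 3 memory items are being held.
One distractor item is concurrently being processed.
Peak concurrent load = 3 + 1 = 4 items.

4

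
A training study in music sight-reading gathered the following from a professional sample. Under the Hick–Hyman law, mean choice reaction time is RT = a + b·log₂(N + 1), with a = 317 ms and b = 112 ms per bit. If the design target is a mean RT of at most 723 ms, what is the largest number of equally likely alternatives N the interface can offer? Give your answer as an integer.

Set 317 + 112·log₂(N + 1) ≤ 723.
log₂(N + 1) ≤ (723 − 317) / 112 = 3.6250.
N + 1 ≤ 2^3.6250 = 12.3377.
N ≤ 11.3377, so the largest integer N is 11.

11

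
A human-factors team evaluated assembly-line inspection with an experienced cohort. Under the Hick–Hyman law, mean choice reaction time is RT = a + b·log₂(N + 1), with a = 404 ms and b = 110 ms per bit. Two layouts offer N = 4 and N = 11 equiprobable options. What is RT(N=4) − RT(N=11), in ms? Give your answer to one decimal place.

-138.9

RT(4) = 404 + 110·log₂(5) = 404 + 110·2.3219 = 659.4090 ms.
RT(11) = 404 + 110·log₂(12) = 404 + 110·3.5850 = 798.3500 ms.
Difference = 659.4090 − 798.3500 = -138.9410 ≈ -138.9 ms.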